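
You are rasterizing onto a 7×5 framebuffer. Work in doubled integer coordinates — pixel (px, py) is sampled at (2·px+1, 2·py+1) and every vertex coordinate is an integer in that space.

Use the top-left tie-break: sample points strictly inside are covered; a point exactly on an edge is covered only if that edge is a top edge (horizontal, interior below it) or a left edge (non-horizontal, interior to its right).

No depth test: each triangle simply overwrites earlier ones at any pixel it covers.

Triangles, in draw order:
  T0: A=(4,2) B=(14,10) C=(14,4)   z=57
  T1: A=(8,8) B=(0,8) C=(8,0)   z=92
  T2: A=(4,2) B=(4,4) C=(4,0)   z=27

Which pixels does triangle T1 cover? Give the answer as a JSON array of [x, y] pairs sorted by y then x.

T0:
  2·area = 60  (B↔C swapped to make it positive)
  edge (4, 2)→(14, 4): d=(10,2) right/bottom  bias=-1
  edge (14, 4)→(14, 10): d=(0,6) right/bottom  bias=-1
  edge (14, 10)→(4, 2): d=(-10,-8) top-left  bias=+0
    (3,1)@(7, 3): e=[4,42,14] → #
    (4,1)@(9, 3): e=[0,30,30] → ·  [on edge]
    (3,2)@(7, 5): e=[24,42,-6] → ·
    (4,2)@(9, 5): e=[20,30,10] → #
    (5,2)@(11, 5): e=[16,18,26] → #
    (6,2)@(13, 5): e=[12,6,42] → #
    (4,3)@(9, 7): e=[40,30,-10] → ·
    (5,3)@(11, 7): e=[36,18,6] → #
    (5,4)@(11, 9): e=[56,18,-14] → ·
    (6,4)@(13, 9): e=[52,6,2] → #
  covered (7 px):
    · · · · · · ·
    · · · # · · ·
    · · · · # # #
    · · · · · # #
    · · · · · · #
T1:
  2·area = 64
  edge (8, 8)→(0, 8): d=(-8,0) right/bottom  bias=-1
  edge (0, 8)→(8, 0): d=(8,-8) top-left  bias=+0
  edge (8, 0)→(8, 8): d=(0,8) right/bottom  bias=-1
    (3,0)@(7, 1): e=[56,0,8] → #  [on edge]
    (4,0)@(9, 1): e=[56,16,-8] → ·
    (2,1)@(5, 3): e=[40,0,24] → #  [on edge]
    (4,1)@(9, 3): e=[40,32,-8] → ·
    (1,2)@(3, 5): e=[24,0,40] → #  [on edge]
    (4,2)@(9, 5): e=[24,48,-8] → ·
    (0,3)@(1, 7): e=[8,0,56] → #  [on edge]
    (4,3)@(9, 7): e=[8,64,-8] → ·
    (0,4)@(1, 9): e=[-8,16,56] → ·
    (1,4)@(3, 9): e=[-8,32,40] → ·
    (2,4)@(5, 9): e=[-8,48,24] → ·
    (3,4)@(7, 9): e=[-8,64,8] → ·
  covered (10 px):
    · · · # · · ·
    · · # # · · ·
    · # # # · · ·
    # # # # · · ·
    · · · · · · ·
T2:
  degenerate (2·area = 0) — covers nothing

Final: [[3,0],[2,1],[3,1],[1,2],[2,2],[3,2],[0,3],[1,3],[2,3],[3,3]]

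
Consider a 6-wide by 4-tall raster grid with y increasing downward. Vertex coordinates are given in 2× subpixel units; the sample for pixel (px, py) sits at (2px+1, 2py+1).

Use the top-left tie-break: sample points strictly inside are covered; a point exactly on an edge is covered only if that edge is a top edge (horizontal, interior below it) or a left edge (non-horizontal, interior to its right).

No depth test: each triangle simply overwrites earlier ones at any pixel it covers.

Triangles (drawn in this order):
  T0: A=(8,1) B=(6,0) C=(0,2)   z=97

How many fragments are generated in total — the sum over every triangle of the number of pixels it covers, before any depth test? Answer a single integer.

T0:
  2·area = 10  (B↔C swapped to make it positive)
  edge (8, 1)→(0, 2): d=(-8,1) right/bottom  bias=-1
  edge (0, 2)→(6, 0): d=(6,-2) top-left  bias=+0
  edge (6, 0)→(8, 1): d=(2,1) right/bottom  bias=-1
    (1,0)@(3, 1): e=[5,0,5] → X  [on edge]
    (2,0)@(5, 1): e=[3,4,3] → X
    (3,0)@(7, 1): e=[1,8,1] → X
    (4,0)@(9, 1): e=[-1,12,-1] → .
    (1,1)@(3, 3): e=[-11,12,9] → .
    (2,1)@(5, 3): e=[-13,16,7] → .
    (3,1)@(7, 3): e=[-15,20,5] → .
  covered (3 px):
    . X X X . .
    . . . . . .
    . . . . . .
    . . . . . .

Answer: 3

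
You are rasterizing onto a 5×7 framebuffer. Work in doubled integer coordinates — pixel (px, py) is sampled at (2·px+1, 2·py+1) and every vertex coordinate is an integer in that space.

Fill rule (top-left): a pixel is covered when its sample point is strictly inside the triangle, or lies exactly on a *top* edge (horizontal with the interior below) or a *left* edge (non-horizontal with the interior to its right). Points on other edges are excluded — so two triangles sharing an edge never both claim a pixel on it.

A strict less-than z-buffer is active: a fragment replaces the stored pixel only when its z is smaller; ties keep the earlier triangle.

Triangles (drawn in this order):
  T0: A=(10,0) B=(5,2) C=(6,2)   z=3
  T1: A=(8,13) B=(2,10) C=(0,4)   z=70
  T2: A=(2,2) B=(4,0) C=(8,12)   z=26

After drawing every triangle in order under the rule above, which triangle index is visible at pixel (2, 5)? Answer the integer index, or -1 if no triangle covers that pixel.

T0:
  2·area = 2  (B↔C swapped to make it positive)
  edge (10, 0)→(6, 2): d=(-4,2) right/bottom  bias=-1
  edge (6, 2)→(5, 2): d=(-1,0) right/bottom  bias=-1
  edge (5, 2)→(10, 0): d=(5,-2) top-left  bias=+0
  covered (0 px):
    · · · · ·
    · · · · ·
    · · · · ·
    · · · · ·
    · · · · ·
    · · · · ·
    · · · · ·
T1:
  2·area = 30
  edge (8, 13)→(2, 10): d=(-6,-3) top-left  bias=+0
  edge (2, 10)→(0, 4): d=(-2,-6) top-left  bias=+0
  edge (0, 4)→(8, 13): d=(8,9) right/bottom  bias=-1
    (0,3)@(1, 7): e=[15,0,15] → █  [on edge]
    (1,3)@(3, 7): e=[21,12,-3] → ·
    (0,4)@(1, 9): e=[3,-4,31] → ·
    (1,4)@(3, 9): e=[9,8,13] → █
    (2,4)@(5, 9): e=[15,20,-5] → ·
    (1,5)@(3, 11): e=[-3,4,29] → ·
    (2,5)@(5, 11): e=[3,16,11] → █
    (3,5)@(7, 11): e=[9,28,-7] → ·
    (1,6)@(3, 13): e=[-15,0,45] → ·  [on edge]
    (2,6)@(5, 13): e=[-9,12,27] → ·
  covered (3 px):
    · · · · ·
    · · · · ·
    · · · · ·
    █ · · · ·
    · █ · · ·
    · · █ · ·
    · · · · ·
T2:
  2·area = 32
  edge (2, 2)→(4, 0): d=(2,-2) top-left  bias=+0
  edge (4, 0)→(8, 12): d=(4,12) right/bottom  bias=-1
  edge (8, 12)→(2, 2): d=(-6,-10) top-left  bias=+0
    (1,0)@(3, 1): e=[0,16,16] → █  [on edge]
    (2,0)@(5, 1): e=[4,-8,36] → ·
    (0,1)@(1, 3): e=[0,48,-16] → ·  [on edge]
    (1,1)@(3, 3): e=[4,24,4] → █
    (2,1)@(5, 3): e=[8,0,24] → ·  [on edge]
    (1,2)@(3, 5): e=[8,32,-8] → ·
    (2,2)@(5, 5): e=[12,8,12] → █
    (3,2)@(7, 5): e=[16,-16,32] → ·
    (2,3)@(5, 7): e=[16,16,0] → █  [on edge]
    (3,3)@(7, 7): e=[20,-8,20] → ·
    (2,4)@(5, 9): e=[20,24,-12] → ·
    (3,4)@(7, 9): e=[24,0,8] → ·  [on edge]
  covered (4 px):
    · █ · · ·
    · █ · · ·
    · · █ · ·
    · · █ · ·
    · · · · ·
    · · · · ·
    · · · · ·

Z-buffer (winner per pixel, '.' = empty):
  . 2 . . .
  . 2 . . .
  . . 2 . .
  1 . 2 . .
  . 1 . . .
  . . 1 . .
  . . . . .

Answer: 1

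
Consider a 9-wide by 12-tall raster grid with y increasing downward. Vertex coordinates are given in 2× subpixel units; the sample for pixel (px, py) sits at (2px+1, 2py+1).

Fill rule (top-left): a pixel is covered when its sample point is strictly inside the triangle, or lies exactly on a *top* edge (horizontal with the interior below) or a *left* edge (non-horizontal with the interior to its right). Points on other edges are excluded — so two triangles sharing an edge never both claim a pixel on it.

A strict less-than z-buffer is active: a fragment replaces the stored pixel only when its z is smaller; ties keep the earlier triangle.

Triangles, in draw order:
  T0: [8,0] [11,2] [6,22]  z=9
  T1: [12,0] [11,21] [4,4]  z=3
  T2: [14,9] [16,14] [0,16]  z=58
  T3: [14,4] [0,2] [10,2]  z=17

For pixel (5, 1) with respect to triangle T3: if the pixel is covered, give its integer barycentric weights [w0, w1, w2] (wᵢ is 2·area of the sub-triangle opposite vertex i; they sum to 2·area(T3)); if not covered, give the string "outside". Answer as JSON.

T0:
  2·area = 70
  edge (8, 0)→(11, 2): d=(3,2) right/bottom  bias=-1
  edge (11, 2)→(6, 22): d=(-5,20) right/bottom  bias=-1
  edge (6, 22)→(8, 0): d=(2,-22) top-left  bias=+0
    (4,0)@(9, 1): e=[1,45,24] → █
    (5,0)@(11, 1): e=[-3,5,68] → ·
    (4,1)@(9, 3): e=[7,35,28] → █
    (5,1)@(11, 3): e=[3,-5,72] → ·
    (4,2)@(9, 5): e=[13,25,32] → █
    (5,2)@(11, 5): e=[9,-15,76] → ·
    (4,3)@(9, 7): e=[19,15,36] → █
    (5,3)@(11, 7): e=[15,-25,80] → ·
    (4,4)@(9, 9): e=[25,5,40] → █
    (5,4)@(11, 9): e=[21,-35,84] → ·
    (3,5)@(7, 11): e=[35,35,0] → █  [on edge]
    (4,5)@(9, 11): e=[31,-5,44] → ·
  covered (9 px):
    · · · · █ · · · ·
    · · · · █ · · · ·
    · · · · █ · · · ·
    · · · · █ · · · ·
    · · · · █ · · · ·
    · · · █ · · · · ·
    · · · █ · · · · ·
    · · · █ · · · · ·
    · · · █ · · · · ·
    · · · · · · · · ·
    · · · · · · · · ·
    · · · · · · · · ·
T1:
  2·area = 164
  edge (12, 0)→(11, 21): d=(-1,21) right/bottom  bias=-1
  edge (11, 21)→(4, 4): d=(-7,-17) top-left  bias=+0
  edge (4, 4)→(12, 0): d=(8,-4) top-left  bias=+0
    (5,0)@(11, 1): e=[20,140,4] → █
    (6,0)@(13, 1): e=[-22,174,12] → ·
    (3,1)@(7, 3): e=[102,58,4] → █
    (4,1)@(9, 3): e=[60,92,12] → █
    (6,1)@(13, 3): e=[-24,160,28] → ·
    (2,2)@(5, 5): e=[142,10,12] → █
    (6,2)@(13, 5): e=[-26,146,44] → ·
    (2,3)@(5, 7): e=[140,-4,28] → ·
    (3,3)@(7, 7): e=[98,30,36] → █
    (6,3)@(13, 7): e=[-28,132,60] → ·
    (3,4)@(7, 9): e=[96,16,52] → █
    (6,4)@(13, 9): e=[-30,118,76] → ·
    (5,10)@(11, 21): e=[0,0,164] → ·  [on edge]
  covered (23 px):
    · · · · · █ · · ·
    · · · █ █ █ · · ·
    · · █ █ █ █ · · ·
    · · · █ █ █ · · ·
    · · · █ █ █ · · ·
    · · · █ █ █ · · ·
    · · · · █ █ · · ·
    · · · · █ █ · · ·
    · · · · · █ · · ·
    · · · · · █ · · ·
    · · · · · · · · ·
    · · · · · · · · ·
T2:
  2·area = 84
  edge (14, 9)→(16, 14): d=(2,5) right/bottom  bias=-1
  edge (16, 14)→(0, 16): d=(-16,2) right/bottom  bias=-1
  edge (0, 16)→(14, 9): d=(14,-7) top-left  bias=+0
    (5,5)@(11, 11): e=[19,58,7] → █
    (6,5)@(13, 11): e=[9,54,21] → █
    (7,5)@(15, 11): e=[-1,50,35] → ·
    (3,6)@(7, 13): e=[43,34,7] → █
    (4,6)@(9, 13): e=[33,30,21] → █
    (7,6)@(15, 13): e=[3,18,63] → █
    (8,6)@(17, 13): e=[-7,14,77] → ·
    (1,7)@(3, 15): e=[67,10,7] → █
    (2,7)@(5, 15): e=[57,6,21] → █
    (4,7)@(9, 15): e=[37,-2,49] → ·
    (5,7)@(11, 15): e=[27,-6,63] → ·
    (6,7)@(13, 15): e=[17,-10,77] → ·
  covered (10 px):
    · · · · · · · · ·
    · · · · · · · · ·
    · · · · · · · · ·
    · · · · · · · · ·
    · · · · · · · · ·
    · · · · · █ █ · ·
    · · · █ █ █ █ █ ·
    · █ █ █ · · · · ·
    · · · · · · · · ·
    · · · · · · · · ·
    · · · · · · · · ·
    · · · · · · · · ·
T3:
  2·area = 20
  edge (14, 4)→(0, 2): d=(-14,-2) top-left  bias=+0
  edge (0, 2)→(10, 2): d=(10,0) top-left  bias=+0
  edge (10, 2)→(14, 4): d=(4,2) right/bottom  bias=-1
    (3,1)@(7, 3): e=[0,10,10] → █  [on edge]
    (4,1)@(9, 3): e=[4,10,6] → █
    (5,1)@(11, 3): e=[8,10,2] → █
    (6,1)@(13, 3): e=[12,10,-2] → ·
    (3,2)@(7, 5): e=[-28,30,18] → ·
    (4,2)@(9, 5): e=[-24,30,14] → ·
    (5,2)@(11, 5): e=[-20,30,10] → ·
  covered (3 px):
    · · · · · · · · ·
    · · · █ █ █ · · ·
    · · · · · · · · ·
    · · · · · · · · ·
    · · · · · · · · ·
    · · · · · · · · ·
    · · · · · · · · ·
    · · · · · · · · ·
    · · · · · · · · ·
    · · · · · · · · ·
    · · · · · · · · ·
    · · · · · · · · ·

Final: [10,2,8]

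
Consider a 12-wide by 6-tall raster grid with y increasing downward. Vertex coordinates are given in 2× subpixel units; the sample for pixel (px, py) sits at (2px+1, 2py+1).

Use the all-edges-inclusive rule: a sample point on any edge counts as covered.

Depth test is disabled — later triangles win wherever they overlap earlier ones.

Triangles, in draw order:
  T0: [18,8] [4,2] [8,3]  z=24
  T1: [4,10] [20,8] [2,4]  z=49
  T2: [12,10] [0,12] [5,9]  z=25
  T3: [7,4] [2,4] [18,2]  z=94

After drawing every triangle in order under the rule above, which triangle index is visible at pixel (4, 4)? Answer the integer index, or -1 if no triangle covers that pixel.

T0:
  2·area = 10
  edge (18, 8)→(4, 2): d=(-14,-6) inclusive
  edge (4, 2)→(8, 3): d=(4,1) inclusive
  edge (8, 3)→(18, 8): d=(10,5) inclusive
    (3,1)@(7, 3): e=[4,1,5] → #
    (4,1)@(9, 3): e=[16,-1,-5] → ·
    (3,2)@(7, 5): e=[-24,9,25] → ·
    (5,2)@(11, 5): e=[0,5,5] → #  [on edge]
    (6,2)@(13, 5): e=[12,3,-5] → ·
    (5,3)@(11, 7): e=[-28,13,25] → ·
  covered (2 px):
    · · · · · · · · · · · ·
    · · · # · · · · · · · ·
    · · · · · # · · · · · ·
    · · · · · · · · · · · ·
    · · · · · · · · · · · ·
    · · · · · · · · · · · ·
T1:
  2·area = 100  (B↔C swapped to make it positive)
  edge (4, 10)→(2, 4): d=(-2,-6) inclusive
  edge (2, 4)→(20, 8): d=(18,4) inclusive
  edge (20, 8)→(4, 10): d=(-16,2) inclusive
    (0,0)@(1, 1): e=[0,-50,150] → ·  [on edge]
    (1,2)@(3, 5): e=[4,14,82] → #
    (2,2)@(5, 5): e=[16,6,78] → #
    (3,2)@(7, 5): e=[28,-2,74] → ·
    (1,3)@(3, 7): e=[0,50,50] → #  [on edge]
    (3,3)@(7, 7): e=[24,34,42] → #
    (4,3)@(9, 7): e=[36,26,38] → #
    (5,3)@(11, 7): e=[48,18,34] → #
    (6,3)@(13, 7): e=[60,10,30] → #
    (7,3)@(15, 7): e=[72,2,26] → #
    (8,3)@(17, 7): e=[84,-6,22] → ·
    (1,4)@(3, 9): e=[-4,86,18] → ·
  covered (13 px):
    · · · · · · · · · · · ·
    · · · · · · · · · · · ·
    · # # · · · · · · · · ·
    · # # # # # # # · · · ·
    · · # # # # · · · · · ·
    · · · · · · · · · · · ·
T2:
  2·area = 26
  edge (12, 10)→(0, 12): d=(-12,2) inclusive
  edge (0, 12)→(5, 9): d=(5,-3) inclusive
  edge (5, 9)→(12, 10): d=(7,1) inclusive
    (7,1)@(15, 3): e=[78,0,-52] → ·  [on edge]
    (2,4)@(5, 9): e=[26,0,0] → #  [on edge]
    (3,4)@(7, 9): e=[22,6,-2] → ·
    (1,5)@(3, 11): e=[6,4,16] → #
    (3,5)@(7, 11): e=[-2,16,12] → ·
    (9,5)@(19, 11): e=[-26,52,0] → ·  [on edge]
  covered (3 px):
    · · · · · · · · · · · ·
    · · · · · · · · · · · ·
    · · · · · · · · · · · ·
    · · · · · · · · · · · ·
    · · # · · · · · · · · ·
    · # # · · · · · · · · ·
T3:
  2·area = 10
  edge (7, 4)→(2, 4): d=(-5,0) inclusive
  edge (2, 4)→(18, 2): d=(16,-2) inclusive
  edge (18, 2)→(7, 4): d=(-11,2) inclusive
    (5,1)@(11, 3): e=[5,2,3] → #
    (6,1)@(13, 3): e=[5,6,-1] → ·
    (5,2)@(11, 5): e=[-5,34,-19] → ·
  covered (1 px):
    · · · · · · · · · · · ·
    · · · · · # · · · · · ·
    · · · · · · · · · · · ·
    · · · · · · · · · · · ·
    · · · · · · · · · · · ·
    · · · · · · · · · · · ·

Z-buffer (winner per pixel, '.' = empty):
  . . . . . . . . . . . .
  . . . 0 . 3 . . . . . .
  . 1 1 . . 0 . . . . . .
  . 1 1 1 1 1 1 1 . . . .
  . . 2 1 1 1 . . . . . .
  . 2 2 . . . . . . . . .

Answer: 1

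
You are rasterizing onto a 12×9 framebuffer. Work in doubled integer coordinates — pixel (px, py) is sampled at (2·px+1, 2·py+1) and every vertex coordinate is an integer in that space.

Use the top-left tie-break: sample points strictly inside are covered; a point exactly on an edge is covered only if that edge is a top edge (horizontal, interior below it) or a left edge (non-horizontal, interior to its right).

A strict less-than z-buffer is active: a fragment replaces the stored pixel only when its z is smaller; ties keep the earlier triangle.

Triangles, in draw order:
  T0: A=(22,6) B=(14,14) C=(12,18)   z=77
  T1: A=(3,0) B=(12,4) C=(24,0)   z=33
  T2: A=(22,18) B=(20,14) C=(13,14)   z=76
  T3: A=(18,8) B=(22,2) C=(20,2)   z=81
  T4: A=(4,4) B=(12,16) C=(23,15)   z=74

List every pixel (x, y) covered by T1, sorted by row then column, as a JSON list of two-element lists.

T0:
  2·area = 16  (B↔C swapped to make it positive)
  edge (22, 6)→(12, 18): d=(-10,12) right/bottom  bias=-1
  edge (12, 18)→(14, 14): d=(2,-4) top-left  bias=+0
  edge (14, 14)→(22, 6): d=(8,-8) top-left  bias=+0
    (11,2)@(23, 5): e=[-2,18,0] → ·  [on edge]
    (10,3)@(21, 7): e=[2,14,0] → #  [on edge]
    (11,3)@(23, 7): e=[-22,22,16] → ·
    (9,4)@(19, 9): e=[6,10,0] → #  [on edge]
    (10,4)@(21, 9): e=[-18,18,16] → ·
    (8,5)@(17, 11): e=[10,6,0] → #  [on edge]
    (9,5)@(19, 11): e=[-14,14,16] → ·
    (7,6)@(15, 13): e=[14,2,0] → #  [on edge]
    (8,6)@(17, 13): e=[-10,10,16] → ·
    (6,7)@(13, 15): e=[18,-2,0] → ·  [on edge]
    (7,7)@(15, 15): e=[-6,6,16] → ·
    (5,8)@(11, 17): e=[22,-6,0] → ·  [on edge]
  covered (4 px):
    · · · · · · · · · · · ·
    · · · · · · · · · · · ·
    · · · · · · · · · · · ·
    · · · · · · · · · · # ·
    · · · · · · · · · # · ·
    · · · · · · · · # · · ·
    · · · · · · · # · · · ·
    · · · · · · · · · · · ·
    · · · · · · · · · · · ·
T1:
  2·area = 84  (B↔C swapped to make it positive)
  edge (3, 0)→(24, 0): d=(21,0) top-left  bias=+0
  edge (24, 0)→(12, 4): d=(-12,4) right/bottom  bias=-1
  edge (12, 4)→(3, 0): d=(-9,-4) top-left  bias=+0
    (3,0)@(7, 1): e=[21,56,7] → #
    (4,0)@(9, 1): e=[21,48,15] → #
    (5,0)@(11, 1): e=[21,40,23] → #
    (6,0)@(13, 1): e=[21,32,31] → #
    (7,0)@(15, 1): e=[21,24,39] → #
    (8,0)@(17, 1): e=[21,16,47] → #
    (9,0)@(19, 1): e=[21,8,55] → #
    (10,0)@(21, 1): e=[21,0,63] → ·  [on edge]
    (3,1)@(7, 3): e=[63,32,-11] → ·
    (4,1)@(9, 3): e=[63,24,-3] → ·
    (5,1)@(11, 3): e=[63,16,5] → #
    (7,1)@(15, 3): e=[63,0,21] → ·  [on edge]
    (4,2)@(9, 5): e=[105,0,-21] → ·  [on edge]
    (1,3)@(3, 7): e=[147,0,-63] → ·  [on edge]
  covered (9 px):
    · · · # # # # # # # · ·
    · · · · · # # · · · · ·
    · · · · · · · · · · · ·
    · · · · · · · · · · · ·
    · · · · · · · · · · · ·
    · · · · · · · · · · · ·
    · · · · · · · · · · · ·
    · · · · · · · · · · · ·
    · · · · · · · · · · · ·
T2:
  2·area = 28  (B↔C swapped to make it positive)
  edge (22, 18)→(13, 14): d=(-9,-4) top-left  bias=+0
  edge (13, 14)→(20, 14): d=(7,0) top-left  bias=+0
  edge (20, 14)→(22, 18): d=(2,4) right/bottom  bias=-1
    (8,7)@(17, 15): e=[7,7,14] → #
    (9,7)@(19, 15): e=[15,7,6] → #
    (10,7)@(21, 15): e=[23,7,-2] → ·
    (8,8)@(17, 17): e=[-11,21,18] → ·
    (9,8)@(19, 17): e=[-3,21,10] → ·
    (10,8)@(21, 17): e=[5,21,2] → #
    (11,8)@(23, 17): e=[13,21,-6] → ·
  covered (3 px):
    · · · · · · · · · · · ·
    · · · · · · · · · · · ·
    · · · · · · · · · · · ·
    · · · · · · · · · · · ·
    · · · · · · · · · · · ·
    · · · · · · · · · · · ·
    · · · · · · · · · · · ·
    · · · · · · · · # # · ·
    · · · · · · · · · · # ·
T3:
  2·area = 12  (B↔C swapped to make it positive)
  edge (18, 8)→(20, 2): d=(2,-6) top-left  bias=+0
  edge (20, 2)→(22, 2): d=(2,0) top-left  bias=+0
  edge (22, 2)→(18, 8): d=(-4,6) right/bottom  bias=-1
    (10,1)@(21, 3): e=[8,2,2] → #
    (11,1)@(23, 3): e=[20,2,-10] → ·
    (9,2)@(19, 5): e=[0,6,6] → #  [on edge]
    (10,2)@(21, 5): e=[12,6,-6] → ·
    (9,3)@(19, 7): e=[4,10,-2] → ·
    (8,5)@(17, 11): e=[0,18,-6] → ·  [on edge]
    (7,8)@(15, 17): e=[0,30,-18] → ·  [on edge]
  covered (2 px):
    · · · · · · · · · · · ·
    · · · · · · · · · · # ·
    · · · · · · · · · # · ·
    · · · · · · · · · · · ·
    · · · · · · · · · · · ·
    · · · · · · · · · · · ·
    · · · · · · · · · · · ·
    · · · · · · · · · · · ·
    · · · · · · · · · · · ·
T4:
  2·area = 140  (B↔C swapped to make it positive)
  edge (4, 4)→(23, 15): d=(19,11) right/bottom  bias=-1
  edge (23, 15)→(12, 16): d=(-11,1) right/bottom  bias=-1
  edge (12, 16)→(4, 4): d=(-8,-12) top-left  bias=+0
    (2,2)@(5, 5): e=[8,128,4] → #
    (3,2)@(7, 5): e=[-14,126,28] → ·
    (2,3)@(5, 7): e=[46,106,-12] → ·
    (3,3)@(7, 7): e=[24,104,12] → #
    (4,3)@(9, 7): e=[2,102,36] → #
    (5,3)@(11, 7): e=[-20,100,60] → ·
    (3,4)@(7, 9): e=[62,82,-4] → ·
    (4,4)@(9, 9): e=[40,80,20] → #
    (5,4)@(11, 9): e=[18,78,44] → #
    (6,4)@(13, 9): e=[-4,76,68] → ·
    (4,5)@(9, 11): e=[78,58,4] → #
    (6,5)@(13, 11): e=[34,54,52] → #
    (11,7)@(23, 15): e=[0,0,140] → ·  [on edge]
    (0,8)@(1, 17): e=[280,0,-140] → ·  [on edge]
  covered (19 px):
    · · · · · · · · · · · ·
    · · · · · · · · · · · ·
    · · # · · · · · · · · ·
    · · · # # · · · · · · ·
    · · · · # # · · · · · ·
    · · · · # # # # · · · ·
    · · · · · # # # # # · ·
    · · · · · · # # # # # ·
    · · · · · · · · · · · ·

Result: [[3,0],[4,0],[5,0],[6,0],[7,0],[8,0],[9,0],[5,1],[6,1]]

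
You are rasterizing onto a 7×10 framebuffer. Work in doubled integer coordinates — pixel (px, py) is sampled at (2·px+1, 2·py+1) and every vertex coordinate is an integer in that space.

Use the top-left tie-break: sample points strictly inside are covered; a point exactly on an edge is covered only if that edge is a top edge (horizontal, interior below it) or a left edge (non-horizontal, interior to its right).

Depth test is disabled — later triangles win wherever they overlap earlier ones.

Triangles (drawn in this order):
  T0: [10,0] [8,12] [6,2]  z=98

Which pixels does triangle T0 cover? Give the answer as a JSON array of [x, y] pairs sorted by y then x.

T0:
  2·area = 44
  edge (10, 0)→(8, 12): d=(-2,12) right/bottom  bias=-1
  edge (8, 12)→(6, 2): d=(-2,-10) top-left  bias=+0
  edge (6, 2)→(10, 0): d=(4,-2) top-left  bias=+0
    (4,0)@(9, 1): e=[10,32,2] → █
    (5,0)@(11, 1): e=[-14,52,6] → ·
    (3,1)@(7, 3): e=[30,8,6] → █
    (5,1)@(11, 3): e=[-18,48,14] → ·
    (3,2)@(7, 5): e=[26,4,14] → █
    (5,2)@(11, 5): e=[-22,44,22] → ·
    (3,3)@(7, 7): e=[22,0,22] → █  [on edge]
    (4,3)@(9, 7): e=[-2,20,26] → ·
    (3,4)@(7, 9): e=[18,-4,30] → ·
    (4,8)@(9, 17): e=[-22,0,66] → ·  [on edge]
  covered (6 px):
    · · · · █ · ·
    · · · █ █ · ·
    · · · █ █ · ·
    · · · █ · · ·
    · · · · · · ·
    · · · · · · ·
    · · · · · · ·
    · · · · · · ·
    · · · · · · ·
    · · · · · · ·

Result: [[4,0],[3,1],[4,1],[3,2],[4,2],[3,3]]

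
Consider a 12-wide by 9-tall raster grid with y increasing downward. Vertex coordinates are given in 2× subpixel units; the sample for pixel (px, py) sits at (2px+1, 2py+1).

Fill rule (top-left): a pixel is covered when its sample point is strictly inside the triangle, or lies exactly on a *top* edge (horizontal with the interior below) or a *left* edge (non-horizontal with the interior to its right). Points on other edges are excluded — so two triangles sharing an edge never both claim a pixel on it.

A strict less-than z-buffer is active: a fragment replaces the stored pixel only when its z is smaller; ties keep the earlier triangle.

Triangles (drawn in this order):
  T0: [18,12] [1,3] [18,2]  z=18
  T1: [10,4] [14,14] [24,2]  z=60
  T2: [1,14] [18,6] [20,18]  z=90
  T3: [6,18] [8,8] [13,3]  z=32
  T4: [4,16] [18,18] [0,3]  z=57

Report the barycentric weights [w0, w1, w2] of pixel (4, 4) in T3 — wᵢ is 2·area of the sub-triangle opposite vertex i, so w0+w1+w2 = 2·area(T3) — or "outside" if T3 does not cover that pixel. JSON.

T0:
  2·area = 170
  edge (18, 12)→(1, 3): d=(-17,-9) top-left  bias=+0
  edge (1, 3)→(18, 2): d=(17,-1) top-left  bias=+0
  edge (18, 2)→(18, 12): d=(0,10) right/bottom  bias=-1
    (0,1)@(1, 3): e=[0,0,170] → █  [on edge]
    (1,1)@(3, 3): e=[18,2,150] → █
    (2,1)@(5, 3): e=[36,4,130] → █
    (3,1)@(7, 3): e=[54,6,110] → █
    (4,1)@(9, 3): e=[72,8,90] → █
    (5,1)@(11, 3): e=[90,10,70] → █
    (6,1)@(13, 3): e=[108,12,50] → █
    (7,1)@(15, 3): e=[126,14,30] → █
    (8,1)@(17, 3): e=[144,16,10] → █
    (9,1)@(19, 3): e=[162,18,-10] → ·
    (0,2)@(1, 5): e=[-34,34,170] → ·
    (1,2)@(3, 5): e=[-16,36,150] → ·
  covered (25 px):
    · · · · · · · · · · · ·
    █ █ █ █ █ █ █ █ █ · · ·
    · · █ █ █ █ █ █ █ · · ·
    · · · · █ █ █ █ █ · · ·
    · · · · · · █ █ █ · · ·
    · · · · · · · · █ · · ·
    · · · · · · · · · · · ·
    · · · · · · · · · · · ·
    · · · · · · · · · · · ·
T1:
  2·area = 148  (B↔C swapped to make it positive)
  edge (10, 4)→(24, 2): d=(14,-2) top-left  bias=+0
  edge (24, 2)→(14, 14): d=(-10,12) right/bottom  bias=-1
  edge (14, 14)→(10, 4): d=(-4,-10) top-left  bias=+0
    (8,1)@(17, 3): e=[0,74,74] → █  [on edge]
    (9,1)@(19, 3): e=[4,50,94] → █
    (10,1)@(21, 3): e=[8,26,114] → █
    (11,1)@(23, 3): e=[12,2,134] → █
    (1,2)@(3, 5): e=[0,222,-74] → ·  [on edge]
    (5,2)@(11, 5): e=[16,126,6] → █
    (6,2)@(13, 5): e=[20,102,26] → █
    (7,2)@(15, 5): e=[24,78,46] → █
    (11,2)@(23, 5): e=[40,-18,126] → ·
    (5,3)@(11, 7): e=[44,106,-2] → ·
    (6,3)@(13, 7): e=[48,82,18] → █
    (10,3)@(21, 7): e=[64,-14,98] → ·
  covered (19 px):
    · · · · · · · · · · · ·
    · · · · · · · · █ █ █ █
    · · · · · █ █ █ █ █ █ ·
    · · · · · · █ █ █ █ · ·
    · · · · · · █ █ █ · · ·
    · · · · · · █ █ · · · ·
    · · · · · · · · · · · ·
    · · · · · · · · · · · ·
    · · · · · · · · · · · ·
T2:
  2·area = 220
  edge (1, 14)→(18, 6): d=(17,-8) top-left  bias=+0
  edge (18, 6)→(20, 18): d=(2,12) right/bottom  bias=-1
  edge (20, 18)→(1, 14): d=(-19,-4) top-left  bias=+0
    (8,3)@(17, 7): e=[9,14,197] → █
    (9,3)@(19, 7): e=[25,-10,205] → ·
    (6,4)@(13, 9): e=[11,66,143] → █
    (7,4)@(15, 9): e=[27,42,151] → █
    (9,4)@(19, 9): e=[59,-6,167] → ·
    (4,5)@(9, 11): e=[13,118,89] → █
    (5,5)@(11, 11): e=[29,94,97] → █
    (9,5)@(19, 11): e=[93,-2,129] → ·
    (2,6)@(5, 13): e=[15,170,35] → █
    (3,6)@(7, 13): e=[31,146,43] → █
    (9,6)@(19, 13): e=[127,2,91] → █
    (10,6)@(21, 13): e=[143,-22,99] → ·
  covered (26 px):
    · · · · · · · · · · · ·
    · · · · · · · · · · · ·
    · · · · · · · · · · · ·
    · · · · · · · · █ · · ·
    · · · · · · █ █ █ · · ·
    · · · · █ █ █ █ █ · · ·
    · · █ █ █ █ █ █ █ █ · ·
    · · · █ █ █ █ █ █ █ · ·
    · · · · · · · · █ █ · ·
T3:
  2·area = 40
  edge (6, 18)→(8, 8): d=(2,-10) top-left  bias=+0
  edge (8, 8)→(13, 3): d=(5,-5) top-left  bias=+0
  edge (13, 3)→(6, 18): d=(-7,15) right/bottom  bias=-1
    (7,0)@(15, 1): e=[56,0,-16] → ·  [on edge]
    (4,1)@(9, 3): e=[0,-20,60] → ·  [on edge]
    (6,1)@(13, 3): e=[40,0,0] → ·  [on edge]
    (5,2)@(11, 5): e=[24,0,16] → █  [on edge]
    (6,2)@(13, 5): e=[44,10,-14] → ·
    (4,3)@(9, 7): e=[8,0,32] → █  [on edge]
    (6,3)@(13, 7): e=[48,20,-28] → ·
    (3,4)@(7, 9): e=[-8,0,48] → ·  [on edge]
    (4,4)@(9, 9): e=[12,10,18] → █
    (5,4)@(11, 9): e=[32,20,-12] → ·
    (2,5)@(5, 11): e=[-24,0,64] → ·  [on edge]
    (4,5)@(9, 11): e=[16,20,4] → █
    (1,6)@(3, 13): e=[-40,0,80] → ·  [on edge]
    (3,6)@(7, 13): e=[0,20,20] → █  [on edge]
    (0,7)@(1, 15): e=[-56,0,96] → ·  [on edge]
  covered (7 px):
    · · · · · · · · · · · ·
    · · · · · · · · · · · ·
    · · · · · █ · · · · · ·
    · · · · █ █ · · · · · ·
    · · · · █ · · · · · · ·
    · · · · █ · · · · · · ·
    · · · █ · · · · · · · ·
    · · · █ · · · · · · · ·
    · · · · · · · · · · · ·
T4:
  2·area = 174  (B↔C swapped to make it positive)
  edge (4, 16)→(0, 3): d=(-4,-13) top-left  bias=+0
  edge (0, 3)→(18, 18): d=(18,15) right/bottom  bias=-1
  edge (18, 18)→(4, 16): d=(-14,-2) top-left  bias=+0
    (0,2)@(1, 5): e=[5,21,148] → █
    (1,2)@(3, 5): e=[31,-9,152] → ·
    (0,3)@(1, 7): e=[-3,57,120] → ·
    (1,3)@(3, 7): e=[23,27,124] → █
    (2,3)@(5, 7): e=[49,-3,128] → ·
    (1,4)@(3, 9): e=[15,63,96] → █
    (2,4)@(5, 9): e=[41,33,100] → █
    (3,4)@(7, 9): e=[67,3,104] → █
    (4,4)@(9, 9): e=[93,-27,108] → ·
    (1,5)@(3, 11): e=[7,99,68] → █
    (4,5)@(9, 11): e=[85,9,80] → █
    (5,5)@(11, 11): e=[111,-21,84] → ·
    (5,8)@(11, 17): e=[87,87,0] → █  [on edge]
  covered (21 px):
    · · · · · · · · · · · ·
    · · · · · · · · · · · ·
    █ · · · · · · · · · · ·
    · █ · · · · · · · · · ·
    · █ █ █ · · · · · · · ·
    · █ █ █ █ · · · · · · ·
    · · █ █ █ █ · · · · · ·
    · · █ █ █ █ █ · · · · ·
    · · · · · █ █ █ · · · ·

Result: [10,18,12]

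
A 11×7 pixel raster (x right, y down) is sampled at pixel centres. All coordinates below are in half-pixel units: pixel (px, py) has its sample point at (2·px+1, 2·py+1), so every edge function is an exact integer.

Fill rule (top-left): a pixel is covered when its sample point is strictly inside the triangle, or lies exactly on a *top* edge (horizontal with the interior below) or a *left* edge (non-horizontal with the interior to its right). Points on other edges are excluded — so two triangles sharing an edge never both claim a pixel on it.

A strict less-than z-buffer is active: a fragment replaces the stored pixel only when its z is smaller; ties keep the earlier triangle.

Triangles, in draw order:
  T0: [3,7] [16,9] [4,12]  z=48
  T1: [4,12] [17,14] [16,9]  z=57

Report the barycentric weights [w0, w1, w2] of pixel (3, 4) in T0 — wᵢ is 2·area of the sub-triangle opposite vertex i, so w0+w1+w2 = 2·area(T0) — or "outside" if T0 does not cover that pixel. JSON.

T0:
  2·area = 63
  edge (3, 7)→(16, 9): d=(13,2) right/bottom  bias=-1
  edge (16, 9)→(4, 12): d=(-12,3) right/bottom  bias=-1
  edge (4, 12)→(3, 7): d=(-1,-5) top-left  bias=+0
    (1,3)@(3, 7): e=[0,63,0] → ·  [on edge]
    (2,4)@(5, 9): e=[22,33,8] → █
    (3,4)@(7, 9): e=[18,27,18] → █
    (4,4)@(9, 9): e=[14,21,28] → █
    (5,4)@(11, 9): e=[10,15,38] → █
    (6,4)@(13, 9): e=[6,9,48] → █
    (7,4)@(15, 9): e=[2,3,58] → █
    (8,4)@(17, 9): e=[-2,-3,68] → ·
    (2,5)@(5, 11): e=[48,9,6] → █
    (4,5)@(9, 11): e=[40,-3,26] → ·
    (5,5)@(11, 11): e=[36,-9,36] → ·
    (6,5)@(13, 11): e=[32,-15,46] → ·
  covered (8 px):
    · · · · · · · · · · ·
    · · · · · · · · · · ·
    · · · · · · · · · · ·
    · · · · · · · · · · ·
    · · █ █ █ █ █ █ · · ·
    · · █ █ · · · · · · ·
    · · · · · · · · · · ·
T1:
  2·area = 63  (B↔C swapped to make it positive)
  edge (4, 12)→(16, 9): d=(12,-3) top-left  bias=+0
  edge (16, 9)→(17, 14): d=(1,5) right/bottom  bias=-1
  edge (17, 14)→(4, 12): d=(-13,-2) top-left  bias=+0
    (4,5)@(9, 11): e=[3,37,23] → █
    (5,5)@(11, 11): e=[9,27,27] → █
    (6,5)@(13, 11): e=[15,17,31] → █
    (7,5)@(15, 11): e=[21,7,35] → █
    (8,5)@(17, 11): e=[27,-3,39] → ·
    (4,6)@(9, 13): e=[27,39,-3] → ·
    (5,6)@(11, 13): e=[33,29,1] → █
    (8,6)@(17, 13): e=[51,-1,13] → ·
  covered (7 px):
    · · · · · · · · · · ·
    · · · · · · · · · · ·
    · · · · · · · · · · ·
    · · · · · · · · · · ·
    · · · · · · · · · · ·
    · · · · █ █ █ █ · · ·
    · · · · · █ █ █ · · ·

Final: [27,18,18]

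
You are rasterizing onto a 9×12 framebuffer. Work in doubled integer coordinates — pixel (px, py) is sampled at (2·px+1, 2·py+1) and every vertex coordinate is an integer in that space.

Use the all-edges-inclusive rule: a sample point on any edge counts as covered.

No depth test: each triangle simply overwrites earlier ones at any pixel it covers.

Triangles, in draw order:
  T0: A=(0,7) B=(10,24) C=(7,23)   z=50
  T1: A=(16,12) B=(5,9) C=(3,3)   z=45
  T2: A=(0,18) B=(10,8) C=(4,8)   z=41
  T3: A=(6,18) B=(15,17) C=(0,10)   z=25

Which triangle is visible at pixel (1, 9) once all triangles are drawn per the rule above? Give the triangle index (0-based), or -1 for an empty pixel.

T0:
  2·area = 41
  edge (0, 7)→(10, 24): d=(10,17) inclusive
  edge (10, 24)→(7, 23): d=(-3,-1) inclusive
  edge (7, 23)→(0, 7): d=(-7,-16) inclusive
    (0,4)@(1, 9): e=[3,36,2] → █
    (1,4)@(3, 9): e=[-31,38,34] → ·
    (0,5)@(1, 11): e=[23,30,-12] → ·
    (1,6)@(3, 13): e=[9,26,6] → █
    (2,6)@(5, 13): e=[-25,28,38] → ·
    (1,7)@(3, 15): e=[29,20,-8] → ·
    (2,8)@(5, 17): e=[15,16,10] → █
    (3,8)@(7, 17): e=[-19,18,42] → ·
    (2,9)@(5, 19): e=[35,10,-4] → ·
    (3,9)@(7, 19): e=[1,12,28] → █
    (4,9)@(9, 19): e=[-33,14,60] → ·
    (0,10)@(1, 21): e=[123,0,-82] → ·  [on edge]
    (3,11)@(7, 23): e=[41,0,0] → █  [on edge]
  covered (7 px):
    · · · · · · · · ·
    · · · · · · · · ·
    · · · · · · · · ·
    · · · · · · · · ·
    █ · · · · · · · ·
    · · · · · · · · ·
    · █ · · · · · · ·
    · · · · · · · · ·
    · · █ · · · · · ·
    · · · █ · · · · ·
    · · · █ · · · · ·
    · · · █ █ · · · ·
T1:
  2·area = 60
  edge (16, 12)→(5, 9): d=(-11,-3) inclusive
  edge (5, 9)→(3, 3): d=(-2,-6) inclusive
  edge (3, 3)→(16, 12): d=(13,9) inclusive
    (1,1)@(3, 3): e=[60,0,0] → █  [on edge]
    (2,1)@(5, 3): e=[66,12,-18] → ·
    (1,2)@(3, 5): e=[38,-4,26] → ·
    (2,2)@(5, 5): e=[44,8,8] → █
    (3,2)@(7, 5): e=[50,20,-10] → ·
    (2,3)@(5, 7): e=[22,4,34] → █
    (3,3)@(7, 7): e=[28,16,16] → █
    (4,3)@(9, 7): e=[34,28,-2] → ·
    (2,4)@(5, 9): e=[0,0,60] → █  [on edge]
    (4,4)@(9, 9): e=[12,24,24] → █
    (5,4)@(11, 9): e=[18,36,6] → █
    (6,4)@(13, 9): e=[24,48,-12] → ·
    (3,7)@(7, 15): e=[-60,0,120] → ·  [on edge]
    (4,10)@(9, 21): e=[-120,0,180] → ·  [on edge]
  covered (9 px):
    · · · · · · · · ·
    · █ · · · · · · ·
    · · █ · · · · · ·
    · · █ █ · · · · ·
    · · █ █ █ █ · · ·
    · · · · · · █ · ·
    · · · · · · · · ·
    · · · · · · · · ·
    · · · · · · · · ·
    · · · · · · · · ·
    · · · · · · · · ·
    · · · · · · · · ·
T2:
  2·area = 60  (B↔C swapped to make it positive)
  edge (0, 18)→(4, 8): d=(4,-10) inclusive
  edge (4, 8)→(10, 8): d=(6,0) inclusive
  edge (10, 8)→(0, 18): d=(-10,10) inclusive
    (8,0)@(17, 1): e=[102,-42,0] → ·  [on edge]
    (7,1)@(15, 3): e=[90,-30,0] → ·  [on edge]
    (6,2)@(13, 5): e=[78,-18,0] → ·  [on edge]
    (5,3)@(11, 7): e=[66,-6,0] → ·  [on edge]
    (2,4)@(5, 9): e=[14,6,40] → █
    (3,4)@(7, 9): e=[34,6,20] → █
    (4,4)@(9, 9): e=[54,6,0] → █  [on edge]
    (5,4)@(11, 9): e=[74,6,-20] → ·
    (1,5)@(3, 11): e=[2,18,40] → █
    (3,5)@(7, 11): e=[42,18,0] → █  [on edge]
    (4,5)@(9, 11): e=[62,18,-20] → ·
    (1,6)@(3, 13): e=[10,30,20] → █
    (2,6)@(5, 13): e=[30,30,0] → █  [on edge]
    (1,7)@(3, 15): e=[18,42,0] → █  [on edge]
    (0,8)@(1, 17): e=[6,54,0] → █  [on edge]
  covered (10 px):
    · · · · · · · · ·
    · · · · · · · · ·
    · · · · · · · · ·
    · · · · · · · · ·
    · · █ █ █ · · · ·
    · █ █ █ · · · · ·
    · █ █ · · · · · ·
    · █ · · · · · · ·
    █ · · · · · · · ·
    · · · · · · · · ·
    · · · · · · · · ·
    · · · · · · · · ·
T3:
  2·area = 78  (B↔C swapped to make it positive)
  edge (6, 18)→(0, 10): d=(-6,-8) inclusive
  edge (0, 10)→(15, 17): d=(15,7) inclusive
  edge (15, 17)→(6, 18): d=(-9,1) inclusive
    (0,5)@(1, 11): e=[2,8,68] → █
    (1,5)@(3, 11): e=[18,-6,66] → ·
    (0,6)@(1, 13): e=[-10,38,50] → ·
    (1,6)@(3, 13): e=[6,24,48] → █
    (2,6)@(5, 13): e=[22,10,46] → █
    (3,6)@(7, 13): e=[38,-4,44] → ·
    (1,7)@(3, 15): e=[-6,54,30] → ·
    (2,7)@(5, 15): e=[10,40,28] → █
    (3,7)@(7, 15): e=[26,26,26] → █
    (4,7)@(9, 15): e=[42,12,24] → █
    (5,7)@(11, 15): e=[58,-2,22] → ·
    (2,8)@(5, 17): e=[-2,70,10] → ·
    (7,8)@(15, 17): e=[78,0,0] → █  [on edge]
  covered (11 px):
    · · · · · · · · ·
    · · · · · · · · ·
    · · · · · · · · ·
    · · · · · · · · ·
    · · · · · · · · ·
    █ · · · · · · · ·
    · █ █ · · · · · ·
    · · █ █ █ · · · ·
    · · · █ █ █ █ █ ·
    · · · · · · · · ·
    · · · · · · · · ·
    · · · · · · · · ·

Z-buffer (winner per pixel, '.' = empty):
  . . . . . . . . .
  . 1 . . . . . . .
  . . 1 . . . . . .
  . . 1 1 . . . . .
  0 . 2 2 2 1 . . .
  3 2 2 2 . . 1 . .
  . 3 3 . . . . . .
  . 2 3 3 3 . . . .
  2 . 0 3 3 3 3 3 .
  . . . 0 . . . . .
  . . . 0 . . . . .
  . . . 0 0 . . . .

Final: -1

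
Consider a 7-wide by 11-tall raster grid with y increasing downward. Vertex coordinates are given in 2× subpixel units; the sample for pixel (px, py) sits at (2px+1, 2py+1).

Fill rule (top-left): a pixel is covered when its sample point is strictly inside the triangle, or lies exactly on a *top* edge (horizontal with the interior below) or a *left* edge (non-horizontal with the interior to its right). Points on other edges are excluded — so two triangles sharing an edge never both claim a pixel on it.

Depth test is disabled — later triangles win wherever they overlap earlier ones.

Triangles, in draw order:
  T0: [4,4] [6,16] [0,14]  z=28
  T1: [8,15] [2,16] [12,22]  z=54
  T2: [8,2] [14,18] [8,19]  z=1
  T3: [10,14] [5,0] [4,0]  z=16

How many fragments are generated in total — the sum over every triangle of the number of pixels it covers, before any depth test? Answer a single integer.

T0:
  2·area = 68
  edge (4, 4)→(6, 16): d=(2,12) right/bottom  bias=-1
  edge (6, 16)→(0, 14): d=(-6,-2) top-left  bias=+0
  edge (0, 14)→(4, 4): d=(4,-10) top-left  bias=+0
    (1,3)@(3, 7): e=[18,48,2] → #
    (2,3)@(5, 7): e=[-6,52,22] → ·
    (1,4)@(3, 9): e=[22,36,10] → #
    (2,4)@(5, 9): e=[-2,40,30] → ·
    (1,5)@(3, 11): e=[26,24,18] → #
    (2,5)@(5, 11): e=[2,28,38] → #
    (3,5)@(7, 11): e=[-22,32,58] → ·
    (0,6)@(1, 13): e=[54,8,6] → #
    (3,6)@(7, 13): e=[-18,20,66] → ·
    (0,7)@(1, 15): e=[58,-4,14] → ·
    (1,7)@(3, 15): e=[34,0,34] → #  [on edge]
    (3,7)@(7, 15): e=[-14,8,74] → ·
    (4,8)@(9, 17): e=[-34,0,102] → ·  [on edge]
  covered (9 px):
    · · · · · · ·
    · · · · · · ·
    · · · · · · ·
    · # · · · · ·
    · # · · · · ·
    · # # · · · ·
    # # # · · · ·
    · # # · · · ·
    · · · · · · ·
    · · · · · · ·
    · · · · · · ·
T1:
  2·area = 46  (B↔C swapped to make it positive)
  edge (8, 15)→(12, 22): d=(4,7) right/bottom  bias=-1
  edge (12, 22)→(2, 16): d=(-10,-6) top-left  bias=+0
  edge (2, 16)→(8, 15): d=(6,-1) top-left  bias=+0
    (2,8)@(5, 17): e=[29,8,9] → #
    (3,8)@(7, 17): e=[15,20,11] → #
    (4,8)@(9, 17): e=[1,32,13] → #
    (5,8)@(11, 17): e=[-13,44,15] → ·
    (2,9)@(5, 19): e=[37,-12,21] → ·
    (3,9)@(7, 19): e=[23,0,23] → #  [on edge]
    (5,9)@(11, 19): e=[-5,24,27] → ·
    (3,10)@(7, 21): e=[31,-20,35] → ·
    (4,10)@(9, 21): e=[17,-8,37] → ·
    (5,10)@(11, 21): e=[3,4,39] → #
    (6,10)@(13, 21): e=[-11,16,41] → ·
  covered (6 px):
    · · · · · · ·
    · · · · · · ·
    · · · · · · ·
    · · · · · · ·
    · · · · · · ·
    · · · · · · ·
    · · · · · · ·
    · · · · · · ·
    · · # # # · ·
    · · · # # · ·
    · · · · · # ·
T2:
  2·area = 102
  edge (8, 2)→(14, 18): d=(6,16) right/bottom  bias=-1
  edge (14, 18)→(8, 19): d=(-6,1) right/bottom  bias=-1
  edge (8, 19)→(8, 2): d=(0,-17) top-left  bias=+0
    (4,2)@(9, 5): e=[2,83,17] → #
    (5,2)@(11, 5): e=[-30,81,51] → ·
    (4,3)@(9, 7): e=[14,71,17] → #
    (5,3)@(11, 7): e=[-18,69,51] → ·
    (4,4)@(9, 9): e=[26,59,17] → #
    (5,4)@(11, 9): e=[-6,57,51] → ·
    (4,5)@(9, 11): e=[38,47,17] → #
    (5,5)@(11, 11): e=[6,45,51] → #
    (6,5)@(13, 11): e=[-26,43,85] → ·
    (4,6)@(9, 13): e=[50,35,17] → #
    (6,6)@(13, 13): e=[-14,31,85] → ·
    (4,7)@(9, 15): e=[62,23,17] → #
  covered (12 px):
    · · · · · · ·
    · · · · · · ·
    · · · · # · ·
    · · · · # · ·
    · · · · # · ·
    · · · · # # ·
    · · · · # # ·
    · · · · # # ·
    · · · · # # #
    · · · · · · ·
    · · · · · · ·
T3:
  2·area = 14  (B↔C swapped to make it positive)
  edge (10, 14)→(4, 0): d=(-6,-14) top-left  bias=+0
  edge (4, 0)→(5, 0): d=(1,0) top-left  bias=+0
  edge (5, 0)→(10, 14): d=(5,14) right/bottom  bias=-1
    (2,0)@(5, 1): e=[8,1,5] → #
    (3,0)@(7, 1): e=[36,1,-23] → ·
    (2,1)@(5, 3): e=[-4,3,15] → ·
    (3,3)@(7, 7): e=[0,7,7] → #  [on edge]
    (4,3)@(9, 7): e=[28,7,-21] → ·
    (3,4)@(7, 9): e=[-12,9,17] → ·
    (6,10)@(13, 21): e=[0,21,-7] → ·  [on edge]
  covered (2 px):
    · · # · · · ·
    · · · · · · ·
    · · · · · · ·
    · · · # · · ·
    · · · · · · ·
    · · · · · · ·
    · · · · · · ·
    · · · · · · ·
    · · · · · · ·
    · · · · · · ·
    · · · · · · ·

Final: 29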